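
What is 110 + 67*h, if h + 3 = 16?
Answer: 981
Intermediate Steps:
h = 13 (h = -3 + 16 = 13)
110 + 67*h = 110 + 67*13 = 110 + 871 = 981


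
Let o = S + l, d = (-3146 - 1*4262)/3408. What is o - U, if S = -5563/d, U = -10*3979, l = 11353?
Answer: 24864128/463 ≈ 53702.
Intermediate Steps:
d = -463/213 (d = (-3146 - 4262)*(1/3408) = -7408*1/3408 = -463/213 ≈ -2.1737)
U = -39790
S = 1184919/463 (S = -5563/(-463/213) = -5563*(-213)/463 = -1*(-1184919/463) = 1184919/463 ≈ 2559.2)
o = 6441358/463 (o = 1184919/463 + 11353 = 6441358/463 ≈ 13912.)
o - U = 6441358/463 - 1*(-39790) = 6441358/463 + 39790 = 24864128/463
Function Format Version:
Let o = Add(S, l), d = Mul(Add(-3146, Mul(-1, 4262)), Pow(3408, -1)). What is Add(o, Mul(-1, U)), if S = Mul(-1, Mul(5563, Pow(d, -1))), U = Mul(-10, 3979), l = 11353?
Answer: Rational(24864128, 463) ≈ 53702.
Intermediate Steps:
d = Rational(-463, 213) (d = Mul(Add(-3146, -4262), Rational(1, 3408)) = Mul(-7408, Rational(1, 3408)) = Rational(-463, 213) ≈ -2.1737)
U = -39790
S = Rational(1184919, 463) (S = Mul(-1, Mul(5563, Pow(Rational(-463, 213), -1))) = Mul(-1, Mul(5563, Rational(-213, 463))) = Mul(-1, Rational(-1184919, 463)) = Rational(1184919, 463) ≈ 2559.2)
o = Rational(6441358, 463) (o = Add(Rational(1184919, 463), 11353) = Rational(6441358, 463) ≈ 13912.)
Add(o, Mul(-1, U)) = Add(Rational(6441358, 463), Mul(-1, -39790)) = Add(Rational(6441358, 463), 39790) = Rational(24864128, 463)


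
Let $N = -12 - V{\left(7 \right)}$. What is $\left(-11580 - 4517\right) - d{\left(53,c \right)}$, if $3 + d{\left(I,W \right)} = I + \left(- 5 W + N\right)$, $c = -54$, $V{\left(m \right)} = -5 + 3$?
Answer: $-16407$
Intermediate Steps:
$V{\left(m \right)} = -2$
$N = -10$ ($N = -12 - -2 = -12 + 2 = -10$)
$d{\left(I,W \right)} = -13 + I - 5 W$ ($d{\left(I,W \right)} = -3 - \left(10 - I + 5 W\right) = -13 + I - 5 W$)
$\left(-11580 - 4517\right) - d{\left(53,c \right)} = \left(-11580 - 4517\right) - \left(-13 + 53 - -270\right) = \left(-11580 - 4517\right) - \left(-13 + 53 + 270\right) = -16097 - 310 = -16407$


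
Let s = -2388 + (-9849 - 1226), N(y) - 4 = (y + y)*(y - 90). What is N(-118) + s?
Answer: 35629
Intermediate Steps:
N(y) = 4 + 2*y*(-90 + y) (N(y) = 4 + (y + y)*(y - 90) = 4 + (2*y)*(-90 + y) = 4 + 2*y*(-90 + y))
s = -13463 (s = -2388 - 11075 = -13463)
N(-118) + s = (4 - 180*(-118) + 2*(-118)²) - 13463 = (4 + 21240 + 2*13924) - 13463 = (4 + 21240 + 27848) - 13463 = 49092 - 13463 = 35629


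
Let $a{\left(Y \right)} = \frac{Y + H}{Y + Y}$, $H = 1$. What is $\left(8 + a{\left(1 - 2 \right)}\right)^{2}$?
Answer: $64$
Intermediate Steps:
$a{\left(Y \right)} = \frac{1 + Y}{2 Y}$ ($a{\left(Y \right)} = \frac{Y + 1}{Y + Y} = \frac{1 + Y}{2 Y}$)
$\left(8 + a{\left(1 - 2 \right)}\right)^{2} = \left(8 + \frac{1 + \left(1 - 2\right)}{2 \left(1 - 2\right)}\right)^{2} = \left(8 + \frac{1 - 1}{2 \left(-1\right)}\right)^{2} = \left(8 + \frac{1}{2} \left(-1\right) 0\right)^{2} = \left(8 + 0\right)^{2} = 8^{2} = 64$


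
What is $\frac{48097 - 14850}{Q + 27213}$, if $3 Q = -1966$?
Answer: $\frac{99741}{79673} \approx 1.2519$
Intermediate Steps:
$Q = - \frac{1966}{3}$ ($Q = \frac{1}{3} \left(-1966\right) = - \frac{1966}{3} \approx -655.33$)
$\frac{48097 - 14850}{Q + 27213} = \frac{48097 - 14850}{- \frac{1966}{3} + 27213} = \frac{33247}{\frac{79673}{3}} = 33247 \cdot \frac{3}{79673} = \frac{99741}{79673}$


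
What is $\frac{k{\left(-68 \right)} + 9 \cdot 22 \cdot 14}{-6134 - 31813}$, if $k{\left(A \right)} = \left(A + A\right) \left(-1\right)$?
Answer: $- \frac{2908}{37947} \approx -0.076633$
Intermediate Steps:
$k{\left(A \right)} = - 2 A$ ($k{\left(A \right)} = 2 A \left(-1\right) = - 2 A$)
$\frac{k{\left(-68 \right)} + 9 \cdot 22 \cdot 14}{-6134 - 31813} = \frac{\left(-2\right) \left(-68\right) + 9 \cdot 22 \cdot 14}{-6134 - 31813} = \frac{136 + 198 \cdot 14}{-37947} = \left(136 + 2772\right) \left(- \frac{1}{37947}\right) = 2908 \left(- \frac{1}{37947}\right) = - \frac{2908}{37947}$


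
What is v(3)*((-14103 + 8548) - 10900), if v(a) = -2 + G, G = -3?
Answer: 82275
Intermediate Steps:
v(a) = -5 (v(a) = -2 - 3 = -5)
v(3)*((-14103 + 8548) - 10900) = -5*((-14103 + 8548) - 10900) = -5*(-5555 - 10900) = -5*(-16455) = 82275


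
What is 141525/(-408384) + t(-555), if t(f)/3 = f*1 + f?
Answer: -151117805/45376 ≈ -3330.3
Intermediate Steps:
t(f) = 6*f (t(f) = 3*(f*1 + f) = 3*(f + f) = 3*(2*f) = 6*f)
141525/(-408384) + t(-555) = 141525/(-408384) + 6*(-555) = 141525*(-1/408384) - 3330 = -15725/45376 - 3330 = -151117805/45376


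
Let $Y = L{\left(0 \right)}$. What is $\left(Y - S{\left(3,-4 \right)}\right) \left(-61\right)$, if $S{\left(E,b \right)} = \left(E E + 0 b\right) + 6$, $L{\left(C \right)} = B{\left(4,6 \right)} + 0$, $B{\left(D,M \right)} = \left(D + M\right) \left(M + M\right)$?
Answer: $-6405$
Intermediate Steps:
$B{\left(D,M \right)} = 2 M \left(D + M\right)$ ($B{\left(D,M \right)} = \left(D + M\right) 2 M = 2 M \left(D + M\right)$)
$L{\left(C \right)} = 120$ ($L{\left(C \right)} = 2 \cdot 6 \left(4 + 6\right) + 0 = 2 \cdot 6 \cdot 10 + 0 = 120 + 0 = 120$)
$S{\left(E,b \right)} = 6 + E^{2}$ ($S{\left(E,b \right)} = \left(E^{2} + 0\right) + 6 = E^{2} + 6 = 6 + E^{2}$)
$Y = 120$
$\left(Y - S{\left(3,-4 \right)}\right) \left(-61\right) = \left(120 - \left(6 + 3^{2}\right)\right) \left(-61\right) = \left(120 - \left(6 + 9\right)\right) \left(-61\right) = \left(120 - 15\right) \left(-61\right) = 105 \left(-61\right) = -6405$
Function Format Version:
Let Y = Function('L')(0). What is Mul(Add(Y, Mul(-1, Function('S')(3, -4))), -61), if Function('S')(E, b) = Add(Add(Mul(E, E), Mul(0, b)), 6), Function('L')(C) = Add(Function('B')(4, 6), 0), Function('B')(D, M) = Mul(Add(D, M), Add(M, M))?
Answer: -6405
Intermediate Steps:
Function('B')(D, M) = Mul(2, M, Add(D, M)) (Function('B')(D, M) = Mul(Add(D, M), Mul(2, M)) = Mul(2, M, Add(D, M)))
Function('L')(C) = 120 (Function('L')(C) = Add(Mul(2, 6, Add(4, 6)), 0) = Add(Mul(2, 6, 10), 0) = Add(120, 0) = 120)
Function('S')(E, b) = Add(6, Pow(E, 2)) (Function('S')(E, b) = Add(Add(Pow(E, 2), 0), 6) = Add(Pow(E, 2), 6) = Add(6, Pow(E, 2)))
Y = 120
Mul(Add(Y, Mul(-1, Function('S')(3, -4))), -61) = Mul(Add(120, Mul(-1, Add(6, Pow(3, 2)))), -61) = Mul(Add(120, Mul(-1, Add(6, 9))), -61) = Mul(Add(120, Mul(-1, 15)), -61) = Mul(Add(120, -15), -61) = Mul(105, -61) = -6405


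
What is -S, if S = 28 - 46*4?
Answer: 156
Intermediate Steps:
S = -156 (S = 28 - 184 = -156)
-S = -1*(-156) = 156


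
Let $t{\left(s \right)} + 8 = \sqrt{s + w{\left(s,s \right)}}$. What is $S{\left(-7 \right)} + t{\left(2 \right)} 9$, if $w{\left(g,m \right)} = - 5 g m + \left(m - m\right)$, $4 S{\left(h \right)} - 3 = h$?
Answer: $-73 + 27 i \sqrt{2} \approx -73.0 + 38.184 i$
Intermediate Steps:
$S{\left(h \right)} = \frac{3}{4} + \frac{h}{4}$
$w{\left(g,m \right)} = - 5 g m$ ($w{\left(g,m \right)} = - 5 g m + 0 = - 5 g m$)
$t{\left(s \right)} = -8 + \sqrt{s - 5 s^{2}}$ ($t{\left(s \right)} = -8 + \sqrt{s - 5 s s} = -8 + \sqrt{s - 5 s^{2}}$)
$S{\left(-7 \right)} + t{\left(2 \right)} 9 = \left(\frac{3}{4} + \frac{1}{4} \left(-7\right)\right) + \left(-8 + \sqrt{2 \left(1 - 10\right)}\right) 9 = \left(\frac{3}{4} - \frac{7}{4}\right) + \left(-8 + \sqrt{2 \left(1 - 10\right)}\right) 9 = -1 + \left(-8 + \sqrt{2 \left(-9\right)}\right) 9 = -1 + \left(-8 + \sqrt{-18}\right) 9 = -1 + \left(-8 + 3 i \sqrt{2}\right) 9 = -1 - \left(72 - 27 i \sqrt{2}\right) = -73 + 27 i \sqrt{2}$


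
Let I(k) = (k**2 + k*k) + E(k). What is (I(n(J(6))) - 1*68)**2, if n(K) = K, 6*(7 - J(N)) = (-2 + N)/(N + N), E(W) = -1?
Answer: 19775809/26244 ≈ 753.54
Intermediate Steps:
J(N) = 7 - (-2 + N)/(12*N) (J(N) = 7 - (-2 + N)/(6*(N + N)) = 7 - (-2 + N)/(6*(2*N)) = 7 - (-2 + N)*1/(2*N)/6 = 7 - (-2 + N)/(12*N))
I(k) = -1 + 2*k**2 (I(k) = (k**2 + k*k) - 1 = (k**2 + k**2) - 1 = 2*k**2 - 1 = -1 + 2*k**2)
(I(n(J(6))) - 1*68)**2 = ((-1 + 2*((1/12)*(2 + 83*6)/6)**2) - 1*68)**2 = ((-1 + 2*((1/12)*(1/6)*(2 + 498))**2) - 68)**2 = ((-1 + 2*((1/12)*(1/6)*500)**2) - 68)**2 = ((-1 + 2*(125/18)**2) - 68)**2 = ((-1 + 2*(15625/324)) - 68)**2 = ((-1 + 15625/162) - 68)**2 = (15463/162 - 68)**2 = (4447/162)**2 = 19775809/26244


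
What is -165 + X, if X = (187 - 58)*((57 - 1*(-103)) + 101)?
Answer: 33504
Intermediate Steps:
X = 33669 (X = 129*((57 + 103) + 101) = 129*(160 + 101) = 129*261 = 33669)
-165 + X = -165 + 33669 = 33504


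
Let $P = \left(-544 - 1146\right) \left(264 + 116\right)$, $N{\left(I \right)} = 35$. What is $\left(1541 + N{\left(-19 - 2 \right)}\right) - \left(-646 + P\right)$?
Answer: $644422$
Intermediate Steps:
$P = -642200$ ($P = \left(-1690\right) 380 = -642200$)
$\left(1541 + N{\left(-19 - 2 \right)}\right) - \left(-646 + P\right) = \left(1541 + 35\right) - \left(-646 - 642200\right) = 1576 - -642846 = 1576 + 642846 = 644422$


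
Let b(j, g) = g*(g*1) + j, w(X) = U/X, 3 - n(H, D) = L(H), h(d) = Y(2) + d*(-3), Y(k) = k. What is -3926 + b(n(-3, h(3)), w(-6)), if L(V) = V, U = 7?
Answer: -141071/36 ≈ -3918.6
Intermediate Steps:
h(d) = 2 - 3*d (h(d) = 2 + d*(-3) = 2 - 3*d)
n(H, D) = 3 - H
w(X) = 7/X
b(j, g) = j + g**2 (b(j, g) = g*g + j = g**2 + j = j + g**2)
-3926 + b(n(-3, h(3)), w(-6)) = -3926 + ((3 - 1*(-3)) + (7/(-6))**2) = -3926 + ((3 + 3) + (7*(-1/6))**2) = -3926 + (6 + (-7/6)**2) = -3926 + (6 + 49/36) = -3926 + 265/36 = -141071/36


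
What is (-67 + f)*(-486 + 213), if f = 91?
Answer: -6552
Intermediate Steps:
(-67 + f)*(-486 + 213) = (-67 + 91)*(-486 + 213) = 24*(-273) = -6552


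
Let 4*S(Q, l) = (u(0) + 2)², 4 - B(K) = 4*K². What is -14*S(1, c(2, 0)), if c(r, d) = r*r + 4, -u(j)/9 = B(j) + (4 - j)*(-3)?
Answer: -19166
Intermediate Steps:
B(K) = 4 - 4*K²
u(j) = 72 - 27*j + 36*j² (u(j) = -9*((4 - 4*j²) + (4 - j)*(-3)) = -9*((4 - 4*j²) + (-12 + 3*j)) = -9*(-8 - 4*j² + 3*j) = 72 - 27*j + 36*j²)
c(r, d) = 4 + r² (c(r, d) = r² + 4 = 4 + r²)
S(Q, l) = 1369 (S(Q, l) = ((72 - 27*0 + 36*0²) + 2)²/4 = ((72 + 0 + 36*0) + 2)²/4 = ((72 + 0 + 0) + 2)²/4 = (72 + 2)²/4 = (¼)*74² = (¼)*5476 = 1369)
-14*S(1, c(2, 0)) = -14*1369 = -19166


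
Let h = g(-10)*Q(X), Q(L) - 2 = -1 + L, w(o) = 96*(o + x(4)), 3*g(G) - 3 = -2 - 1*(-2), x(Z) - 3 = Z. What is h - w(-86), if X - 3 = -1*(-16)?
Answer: 7604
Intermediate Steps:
x(Z) = 3 + Z
X = 19 (X = 3 - 1*(-16) = 3 + 16 = 19)
g(G) = 1 (g(G) = 1 + (-2 - 1*(-2))/3 = 1 + (-2 + 2)/3 = 1 + (⅓)*0 = 1 + 0 = 1)
w(o) = 672 + 96*o (w(o) = 96*(o + (3 + 4)) = 96*(o + 7) = 96*(7 + o) = 672 + 96*o)
Q(L) = 1 + L (Q(L) = 2 + (-1 + L) = 1 + L)
h = 20 (h = 1*(1 + 19) = 1*20 = 20)
h - w(-86) = 20 - (672 + 96*(-86)) = 20 - (672 - 8256) = 20 - 1*(-7584) = 20 + 7584 = 7604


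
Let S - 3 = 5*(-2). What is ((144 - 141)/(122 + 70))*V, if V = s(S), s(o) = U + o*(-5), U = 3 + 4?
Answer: 21/32 ≈ 0.65625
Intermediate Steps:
U = 7
S = -7 (S = 3 + 5*(-2) = 3 - 10 = -7)
s(o) = 7 - 5*o (s(o) = 7 + o*(-5) = 7 - 5*o)
V = 42 (V = 7 - 5*(-7) = 7 + 35 = 42)
((144 - 141)/(122 + 70))*V = ((144 - 141)/(122 + 70))*42 = (3/192)*42 = (3*(1/192))*42 = (1/64)*42 = 21/32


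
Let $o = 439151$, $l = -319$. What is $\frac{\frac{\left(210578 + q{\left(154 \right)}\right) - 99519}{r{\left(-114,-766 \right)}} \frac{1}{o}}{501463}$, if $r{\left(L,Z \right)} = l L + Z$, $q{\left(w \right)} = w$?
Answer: $\frac{111213}{7839760013702800} \approx 1.4186 \cdot 10^{-11}$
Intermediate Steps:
$r{\left(L,Z \right)} = Z - 319 L$ ($r{\left(L,Z \right)} = - 319 L + Z = Z - 319 L$)
$\frac{\frac{\left(210578 + q{\left(154 \right)}\right) - 99519}{r{\left(-114,-766 \right)}} \frac{1}{o}}{501463} = \frac{\frac{\left(210578 + 154\right) - 99519}{-766 - -36366} \cdot \frac{1}{439151}}{501463} = \frac{210732 - 99519}{-766 + 36366} \cdot \frac{1}{439151} \cdot \frac{1}{501463} = \frac{111213}{35600} \cdot \frac{1}{439151} \cdot \frac{1}{501463} = \frac{111213}{15633775600} \cdot \frac{1}{501463} = \frac{111213}{7839760013702800}$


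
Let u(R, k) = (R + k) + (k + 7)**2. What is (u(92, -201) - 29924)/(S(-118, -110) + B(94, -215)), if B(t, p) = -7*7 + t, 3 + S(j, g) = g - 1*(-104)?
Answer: 7603/36 ≈ 211.19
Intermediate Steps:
S(j, g) = 101 + g (S(j, g) = -3 + (g - 1*(-104)) = -3 + (g + 104) = -3 + (104 + g) = 101 + g)
B(t, p) = -49 + t
u(R, k) = R + k + (7 + k)**2 (u(R, k) = (R + k) + (7 + k)**2 = R + k + (7 + k)**2)
(u(92, -201) - 29924)/(S(-118, -110) + B(94, -215)) = ((92 - 201 + (7 - 201)**2) - 29924)/((101 - 110) + (-49 + 94)) = ((92 - 201 + (-194)**2) - 29924)/(-9 + 45) = ((92 - 201 + 37636) - 29924)/36 = (37527 - 29924)*(1/36) = 7603*(1/36) = 7603/36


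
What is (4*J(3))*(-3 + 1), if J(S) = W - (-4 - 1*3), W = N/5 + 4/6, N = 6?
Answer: -1064/15 ≈ -70.933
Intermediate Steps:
W = 28/15 (W = 6/5 + 4/6 = 6*(1/5) + 4*(1/6) = 6/5 + 2/3 = 28/15 ≈ 1.8667)
J(S) = 133/15 (J(S) = 28/15 - (-4 - 1*3) = 28/15 - (-4 - 3) = 28/15 - 1*(-7) = 28/15 + 7 = 133/15)
(4*J(3))*(-3 + 1) = (4*(133/15))*(-3 + 1) = (532/15)*(-2) = -1064/15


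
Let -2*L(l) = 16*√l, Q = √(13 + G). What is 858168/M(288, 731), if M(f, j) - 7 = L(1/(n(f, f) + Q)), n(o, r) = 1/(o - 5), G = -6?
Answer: 858168*√(1 + 283*√7)/(-8*√283 + 7*√(1 + 283*√7)) ≈ 4.1160e+5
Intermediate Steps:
n(o, r) = 1/(-5 + o)
Q = √7 (Q = √(13 - 6) = √7 ≈ 2.6458)
L(l) = -8*√l
M(f, j) = 7 - 8*√(1/(√7 + 1/(-5 + f))) (M(f, j) = 7 - 8*√(1/(1/(-5 + f) + √7)) = 7 - 8*√(1/(√7 + 1/(-5 + f))))
858168/M(288, 731) = 858168/(7 - 8*√(-5 + 288)/√(1 + √7*(-5 + 288))) = 858168/(7 - 8*√283/√(1 + √7*283)) = 858168/(7 - 8*√283/√(1 + 283*√7))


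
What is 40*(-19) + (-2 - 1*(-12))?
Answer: -750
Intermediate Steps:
40*(-19) + (-2 - 1*(-12)) = -760 + (-2 + 12) = -760 + 10 = -750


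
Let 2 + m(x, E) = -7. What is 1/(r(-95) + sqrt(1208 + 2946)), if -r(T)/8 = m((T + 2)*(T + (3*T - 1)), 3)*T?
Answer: -3420/23390723 - sqrt(4154)/46781446 ≈ -0.00014759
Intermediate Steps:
m(x, E) = -9 (m(x, E) = -2 - 7 = -9)
r(T) = 72*T (r(T) = -(-72)*T = 72*T)
1/(r(-95) + sqrt(1208 + 2946)) = 1/(72*(-95) + sqrt(1208 + 2946)) = 1/(-6840 + sqrt(4154))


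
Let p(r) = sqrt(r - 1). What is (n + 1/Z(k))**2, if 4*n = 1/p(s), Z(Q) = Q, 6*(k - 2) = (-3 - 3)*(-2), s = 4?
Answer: 1/12 + sqrt(3)/24 ≈ 0.15550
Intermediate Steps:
k = 4 (k = 2 + ((-3 - 3)*(-2))/6 = 2 + (-6*(-2))/6 = 2 + (1/6)*12 = 2 + 2 = 4)
p(r) = sqrt(-1 + r)
n = sqrt(3)/12 (n = 1/(4*(sqrt(-1 + 4))) = 1/(4*(sqrt(3))) = (sqrt(3)/3)/4 = sqrt(3)/12 ≈ 0.14434)
(n + 1/Z(k))**2 = (sqrt(3)/12 + 1/4)**2 = (1/4 + sqrt(3)/12)**2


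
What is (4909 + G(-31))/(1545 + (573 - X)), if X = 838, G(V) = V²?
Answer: 587/128 ≈ 4.5859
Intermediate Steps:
(4909 + G(-31))/(1545 + (573 - X)) = (4909 + (-31)²)/(1545 + (573 - 1*838)) = (4909 + 961)/(1545 + (573 - 838)) = 5870/(1545 - 265) = 5870/1280 = 5870*(1/1280) = 587/128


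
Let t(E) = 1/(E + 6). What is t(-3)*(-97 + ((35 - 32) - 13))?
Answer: -107/3 ≈ -35.667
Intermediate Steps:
t(E) = 1/(6 + E)
t(-3)*(-97 + ((35 - 32) - 13)) = (-97 + ((35 - 32) - 13))/(6 - 3) = (-97 + (3 - 13))/3 = (-97 - 10)/3 = (⅓)*(-107) = -107/3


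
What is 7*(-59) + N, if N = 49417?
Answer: 49004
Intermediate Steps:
7*(-59) + N = 7*(-59) + 49417 = -413 + 49417 = 49004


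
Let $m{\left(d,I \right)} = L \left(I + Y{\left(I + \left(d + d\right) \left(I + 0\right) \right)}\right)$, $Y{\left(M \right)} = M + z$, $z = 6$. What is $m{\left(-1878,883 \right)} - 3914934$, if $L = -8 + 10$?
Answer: $-10544486$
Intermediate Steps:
$L = 2$
$Y{\left(M \right)} = 6 + M$ ($Y{\left(M \right)} = M + 6 = 6 + M$)
$m{\left(d,I \right)} = 12 + 4 I + 4 I d$ ($m{\left(d,I \right)} = 2 \left(I + \left(6 + \left(I + \left(d + d\right) \left(I + 0\right)\right)\right)\right) = 2 \left(I + \left(6 + \left(I + 2 d I\right)\right)\right) = 2 \left(I + \left(6 + \left(I + 2 I d\right)\right)\right) = 2 \left(I + \left(6 + I + 2 I d\right)\right) = 2 \left(6 + 2 I + 2 I d\right) = 12 + 4 I + 4 I d$)
$m{\left(-1878,883 \right)} - 3914934 = \left(12 + 4 \cdot 883 + 4 \cdot 883 \left(-1878\right)\right) - 3914934 = \left(12 + 3532 - 6633096\right) - 3914934 = -6629552 - 3914934 = -10544486$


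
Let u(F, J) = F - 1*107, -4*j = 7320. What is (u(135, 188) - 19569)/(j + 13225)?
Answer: -19541/11395 ≈ -1.7149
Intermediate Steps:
j = -1830 (j = -¼*7320 = -1830)
u(F, J) = -107 + F (u(F, J) = F - 107 = -107 + F)
(u(135, 188) - 19569)/(j + 13225) = ((-107 + 135) - 19569)/(-1830 + 13225) = (28 - 19569)/11395 = -19541*1/11395 = -19541/11395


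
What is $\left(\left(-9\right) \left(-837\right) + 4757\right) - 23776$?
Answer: $-11486$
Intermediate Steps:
$\left(\left(-9\right) \left(-837\right) + 4757\right) - 23776 = \left(7533 + 4757\right) - 23776 = 12290 - 23776 = -11486$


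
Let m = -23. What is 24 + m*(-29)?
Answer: 691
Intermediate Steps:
24 + m*(-29) = 24 - 23*(-29) = 24 + 667 = 691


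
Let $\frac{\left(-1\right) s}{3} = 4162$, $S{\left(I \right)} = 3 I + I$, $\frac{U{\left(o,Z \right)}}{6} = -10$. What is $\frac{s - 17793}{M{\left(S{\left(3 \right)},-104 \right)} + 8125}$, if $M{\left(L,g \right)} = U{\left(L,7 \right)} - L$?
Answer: $- \frac{30279}{8053} \approx -3.76$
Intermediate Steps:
$U{\left(o,Z \right)} = -60$ ($U{\left(o,Z \right)} = 6 \left(-10\right) = -60$)
$S{\left(I \right)} = 4 I$
$s = -12486$ ($s = \left(-3\right) 4162 = -12486$)
$M{\left(L,g \right)} = -60 - L$
$\frac{s - 17793}{M{\left(S{\left(3 \right)},-104 \right)} + 8125} = \frac{-12486 - 17793}{\left(-60 - 4 \cdot 3\right) + 8125} = - \frac{30279}{\left(-60 - 12\right) + 8125} = - \frac{30279}{-72 + 8125} = - \frac{30279}{8053}$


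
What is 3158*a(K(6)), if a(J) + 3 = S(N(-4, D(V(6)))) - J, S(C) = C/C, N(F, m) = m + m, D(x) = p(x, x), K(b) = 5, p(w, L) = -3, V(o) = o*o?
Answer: -22106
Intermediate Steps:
V(o) = o²
D(x) = -3
N(F, m) = 2*m
S(C) = 1
a(J) = -2 - J (a(J) = -3 + (1 - J) = -2 - J)
3158*a(K(6)) = 3158*(-2 - 1*5) = 3158*(-2 - 5) = 3158*(-7) = -22106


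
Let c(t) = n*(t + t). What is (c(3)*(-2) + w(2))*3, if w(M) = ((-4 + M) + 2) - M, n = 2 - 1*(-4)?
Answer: -222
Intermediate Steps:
n = 6 (n = 2 + 4 = 6)
c(t) = 12*t (c(t) = 6*(t + t) = 6*(2*t) = 12*t)
w(M) = -2 (w(M) = (-2 + M) - M = -2)
(c(3)*(-2) + w(2))*3 = ((12*3)*(-2) - 2)*3 = (36*(-2) - 2)*3 = (-72 - 2)*3 = -74*3 = -222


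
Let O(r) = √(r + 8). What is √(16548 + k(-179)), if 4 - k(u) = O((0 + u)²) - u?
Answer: √(16373 - 3*√3561) ≈ 127.26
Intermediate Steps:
O(r) = √(8 + r)
k(u) = 4 + u - √(8 + u²) (k(u) = 4 - (√(8 + (0 + u)²) - u) = 4 - (√(8 + u²) - u) = 4 + (u - √(8 + u²)) = 4 + u - √(8 + u²))
√(16548 + k(-179)) = √(16548 + (4 - 179 - √(8 + (-179)²))) = √(16548 + (4 - 179 - √(8 + 32041))) = √(16548 + (4 - 179 - √32049)) = √(16548 + (4 - 179 - 3*√3561)) = √(16548 + (-175 - 3*√3561)) = √(16373 - 3*√3561)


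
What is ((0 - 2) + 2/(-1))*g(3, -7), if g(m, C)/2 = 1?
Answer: -8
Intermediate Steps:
g(m, C) = 2 (g(m, C) = 2*1 = 2)
((0 - 2) + 2/(-1))*g(3, -7) = ((0 - 2) + 2/(-1))*2 = (-2 + 2*(-1))*2 = (-2 - 2)*2 = -4*2 = -8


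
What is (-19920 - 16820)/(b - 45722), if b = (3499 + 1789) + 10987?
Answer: 3340/2677 ≈ 1.2477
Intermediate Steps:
b = 16275 (b = 5288 + 10987 = 16275)
(-19920 - 16820)/(b - 45722) = (-19920 - 16820)/(16275 - 45722) = -36740/(-29447) = -36740*(-1/29447) = 3340/2677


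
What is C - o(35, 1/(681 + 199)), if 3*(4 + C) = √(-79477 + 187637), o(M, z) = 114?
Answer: -118 + 104*√10/3 ≈ -8.3744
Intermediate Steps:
C = -4 + 104*√10/3 (C = -4 + √(-79477 + 187637)/3 = -4 + √108160/3 = -4 + (104*√10)/3 = -4 + 104*√10/3 ≈ 105.63)
C - o(35, 1/(681 + 199)) = (-4 + 104*√10/3) - 1*114 = (-4 + 104*√10/3) - 114 = -118 + 104*√10/3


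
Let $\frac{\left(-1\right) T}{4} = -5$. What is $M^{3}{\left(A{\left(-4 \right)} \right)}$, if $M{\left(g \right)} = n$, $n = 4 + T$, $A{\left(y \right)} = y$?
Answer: $13824$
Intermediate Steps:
$T = 20$ ($T = \left(-4\right) \left(-5\right) = 20$)
$n = 24$ ($n = 4 + 20 = 24$)
$M{\left(g \right)} = 24$
$M^{3}{\left(A{\left(-4 \right)} \right)} = 24^{3} = 13824$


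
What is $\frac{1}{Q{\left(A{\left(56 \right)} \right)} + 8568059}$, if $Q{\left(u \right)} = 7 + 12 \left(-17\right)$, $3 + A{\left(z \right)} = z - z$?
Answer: $\frac{1}{8567862} \approx 1.1672 \cdot 10^{-7}$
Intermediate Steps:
$A{\left(z \right)} = -3$ ($A{\left(z \right)} = -3 + \left(z - z\right) = -3 + 0 = -3$)
$Q{\left(u \right)} = -197$ ($Q{\left(u \right)} = 7 - 204 = -197$)
$\frac{1}{Q{\left(A{\left(56 \right)} \right)} + 8568059} = \frac{1}{-197 + 8568059} = \frac{1}{8567862}$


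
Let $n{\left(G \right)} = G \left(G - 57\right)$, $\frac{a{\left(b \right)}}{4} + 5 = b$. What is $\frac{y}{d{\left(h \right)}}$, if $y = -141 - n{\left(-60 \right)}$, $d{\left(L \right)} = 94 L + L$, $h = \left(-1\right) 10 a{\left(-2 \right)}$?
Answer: $- \frac{1023}{3800} \approx -0.26921$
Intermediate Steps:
$a{\left(b \right)} = -20 + 4 b$
$h = 280$ ($h = \left(-1\right) 10 \left(-20 + 4 \left(-2\right)\right) = - 10 \left(-20 - 8\right) = \left(-10\right) \left(-28\right) = 280$)
$d{\left(L \right)} = 95 L$
$n{\left(G \right)} = G \left(-57 + G\right)$
$y = -7161$ ($y = -141 - - 60 \left(-57 - 60\right) = -141 - \left(-60\right) \left(-117\right) = -141 - 7020 = -7161$)
$\frac{y}{d{\left(h \right)}} = - \frac{7161}{95 \cdot 280} = - \frac{7161}{26600} = \left(-7161\right) \frac{1}{26600} = - \frac{1023}{3800}$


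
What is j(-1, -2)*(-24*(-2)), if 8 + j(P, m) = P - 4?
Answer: -624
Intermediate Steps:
j(P, m) = -12 + P (j(P, m) = -8 + (P - 4) = -8 + (-4 + P) = -12 + P)
j(-1, -2)*(-24*(-2)) = (-12 - 1)*(-24*(-2)) = -13*48 = -624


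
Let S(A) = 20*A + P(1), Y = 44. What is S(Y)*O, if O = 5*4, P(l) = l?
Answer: 17620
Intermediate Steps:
S(A) = 1 + 20*A (S(A) = 20*A + 1 = 1 + 20*A)
O = 20
S(Y)*O = (1 + 20*44)*20 = (1 + 880)*20 = 881*20 = 17620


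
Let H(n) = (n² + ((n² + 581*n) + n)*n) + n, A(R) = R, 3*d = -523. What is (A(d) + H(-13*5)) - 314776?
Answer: 5620604/3 ≈ 1.8735e+6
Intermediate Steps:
d = -523/3 (d = (⅓)*(-523) = -523/3 ≈ -174.33)
H(n) = n + n² + n*(n² + 582*n) (H(n) = (n² + (n² + 582*n)*n) + n = (n² + n*(n² + 582*n)) + n = n + n² + n*(n² + 582*n))
(A(d) + H(-13*5)) - 314776 = (-523/3 + (-13*5)*(1 + (-13*5)² + 583*(-13*5))) - 314776 = (-523/3 - 65*(1 + (-65)² + 583*(-65))) - 314776 = (-523/3 - 65*(1 + 4225 - 37895)) - 314776 = (-523/3 - 65*(-33669)) - 314776 = (-523/3 + 2188485) - 314776 = 6564932/3 - 314776 = 5620604/3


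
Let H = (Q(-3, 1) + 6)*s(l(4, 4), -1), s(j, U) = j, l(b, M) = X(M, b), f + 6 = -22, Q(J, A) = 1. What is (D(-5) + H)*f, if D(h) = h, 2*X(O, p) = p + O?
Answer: -644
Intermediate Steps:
X(O, p) = O/2 + p/2 (X(O, p) = (p + O)/2 = (O + p)/2 = O/2 + p/2)
f = -28 (f = -6 - 22 = -28)
l(b, M) = M/2 + b/2
H = 28 (H = (1 + 6)*((½)*4 + (½)*4) = 7*(2 + 2) = 7*4 = 28)
(D(-5) + H)*f = (-5 + 28)*(-28) = 23*(-28) = -644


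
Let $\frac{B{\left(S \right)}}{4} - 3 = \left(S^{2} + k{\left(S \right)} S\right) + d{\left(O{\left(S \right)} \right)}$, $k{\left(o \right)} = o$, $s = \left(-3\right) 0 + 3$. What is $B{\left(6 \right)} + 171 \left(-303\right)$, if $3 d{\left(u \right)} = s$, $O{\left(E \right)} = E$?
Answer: $-51509$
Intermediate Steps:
$s = 3$ ($s = 0 + 3 = 3$)
$d{\left(u \right)} = 1$ ($d{\left(u \right)} = \frac{1}{3} \cdot 3 = 1$)
$B{\left(S \right)} = 16 + 8 S^{2}$ ($B{\left(S \right)} = 12 + 4 \left(\left(S^{2} + S S\right) + 1\right) = 12 + 4 \left(\left(S^{2} + S^{2}\right) + 1\right) = 12 + 4 \left(2 S^{2} + 1\right) = 12 + 4 \left(1 + 2 S^{2}\right) = 12 + \left(4 + 8 S^{2}\right) = 16 + 8 S^{2}$)
$B{\left(6 \right)} + 171 \left(-303\right) = \left(16 + 8 \cdot 6^{2}\right) + 171 \left(-303\right) = \left(16 + 8 \cdot 36\right) - 51813 = \left(16 + 288\right) - 51813 = 304 - 51813 = -51509$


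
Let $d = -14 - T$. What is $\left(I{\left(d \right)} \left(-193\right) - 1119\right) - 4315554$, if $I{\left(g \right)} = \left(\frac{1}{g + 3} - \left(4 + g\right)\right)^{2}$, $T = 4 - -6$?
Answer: $- \frac{1937536066}{441} \approx -4.3935 \cdot 10^{6}$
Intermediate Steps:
$T = 10$ ($T = 4 + 6 = 10$)
$d = -24$ ($d = -14 - 10 = -24$)
$I{\left(g \right)} = \left(-4 + \frac{1}{3 + g} - g\right)^{2}$ ($I{\left(g \right)} = \left(\frac{1}{3 + g} - \left(4 + g\right)\right)^{2} = \left(-4 + \frac{1}{3 + g} - g\right)^{2}$)
$\left(I{\left(d \right)} \left(-193\right) - 1119\right) - 4315554 = \left(\frac{\left(11 + \left(-24\right)^{2} + 7 \left(-24\right)\right)^{2}}{\left(3 - 24\right)^{2}} \left(-193\right) - 1119\right) - 4315554 = \left(\frac{\left(11 + 576 - 168\right)^{2}}{441} \left(-193\right) - 1119\right) - 4315554 = \left(\frac{419^{2}}{441} \left(-193\right) - 1119\right) - 4315554 = \left(\frac{1}{441} \cdot 175561 \left(-193\right) - 1119\right) - 4315554 = \left(\frac{175561}{441} \left(-193\right) - 1119\right) - 4315554 = \left(- \frac{33883273}{441} - 1119\right) - 4315554 = - \frac{34376752}{441} - 4315554 = - \frac{1937536066}{441}$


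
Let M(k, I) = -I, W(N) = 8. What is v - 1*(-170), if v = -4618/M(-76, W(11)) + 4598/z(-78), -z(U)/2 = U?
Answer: 121169/156 ≈ 776.72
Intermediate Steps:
z(U) = -2*U
v = 94649/156 (v = -4618/((-1*8)) + 4598/((-2*(-78))) = -4618/(-8) + 4598/156 = -4618*(-⅛) + 4598*(1/156) = 2309/4 + 2299/78 = 94649/156 ≈ 606.72)
v - 1*(-170) = 94649/156 - 1*(-170) = 94649/156 + 170 = 121169/156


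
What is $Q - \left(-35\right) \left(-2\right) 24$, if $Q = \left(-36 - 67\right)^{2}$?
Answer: $8929$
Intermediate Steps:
$Q = 10609$ ($Q = \left(-103\right)^{2} = 10609$)
$Q - \left(-35\right) \left(-2\right) 24 = 10609 - \left(-35\right) \left(-2\right) 24 = 10609 - 70 \cdot 24 = 10609 - 1680 = 8929$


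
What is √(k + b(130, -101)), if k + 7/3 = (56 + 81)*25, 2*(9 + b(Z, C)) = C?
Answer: √121074/6 ≈ 57.993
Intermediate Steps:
b(Z, C) = -9 + C/2
k = 10268/3 (k = -7/3 + (56 + 81)*25 = -7/3 + 137*25 = -7/3 + 3425 = 10268/3 ≈ 3422.7)
√(k + b(130, -101)) = √(10268/3 + (-9 + (½)*(-101))) = √(10268/3 + (-9 - 101/2)) = √(10268/3 - 119/2) = √(20179/6) = √121074/6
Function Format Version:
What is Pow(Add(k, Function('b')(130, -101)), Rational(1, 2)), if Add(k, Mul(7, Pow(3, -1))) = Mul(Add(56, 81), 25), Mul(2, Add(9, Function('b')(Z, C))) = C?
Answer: Mul(Rational(1, 6), Pow(121074, Rational(1, 2))) ≈ 57.993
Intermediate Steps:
Function('b')(Z, C) = Add(-9, Mul(Rational(1, 2), C))
k = Rational(10268, 3) (k = Add(Rational(-7, 3), Mul(Add(56, 81), 25)) = Add(Rational(-7, 3), Mul(137, 25)) = Add(Rational(-7, 3), 3425) = Rational(10268, 3) ≈ 3422.7)
Pow(Add(k, Function('b')(130, -101)), Rational(1, 2)) = Pow(Add(Rational(10268, 3), Add(-9, Mul(Rational(1, 2), -101))), Rational(1, 2)) = Pow(Add(Rational(10268, 3), Add(-9, Rational(-101, 2))), Rational(1, 2)) = Pow(Add(Rational(10268, 3), Rational(-119, 2)), Rational(1, 2)) = Pow(Rational(20179, 6), Rational(1, 2)) = Mul(Rational(1, 6), Pow(121074, Rational(1, 2)))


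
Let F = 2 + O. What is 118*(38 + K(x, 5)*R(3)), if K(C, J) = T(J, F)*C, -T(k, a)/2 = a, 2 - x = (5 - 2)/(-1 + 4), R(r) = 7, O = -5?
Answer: 9440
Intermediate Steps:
F = -3 (F = 2 - 5 = -3)
x = 1 (x = 2 - (5 - 2)/(-1 + 4) = 2 - 3/3 = 2 - 1*1 = 2 - 1 = 1)
T(k, a) = -2*a
K(C, J) = 6*C (K(C, J) = (-2*(-3))*C = 6*C)
118*(38 + K(x, 5)*R(3)) = 118*(38 + (6*1)*7) = 118*(38 + 6*7) = 118*(38 + 42) = 118*80 = 9440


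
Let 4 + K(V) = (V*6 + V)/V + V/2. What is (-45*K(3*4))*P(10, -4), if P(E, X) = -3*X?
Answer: -4860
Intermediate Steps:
K(V) = 3 + V/2 (K(V) = -4 + ((V*6 + V)/V + V/2) = -4 + ((6*V + V)/V + V*(½)) = -4 + ((7*V)/V + V/2) = -4 + (7 + V/2) = 3 + V/2)
(-45*K(3*4))*P(10, -4) = (-45*(3 + (3*4)/2))*(-3*(-4)) = -45*(3 + (½)*12)*12 = -45*(3 + 6)*12 = -45*9*12 = -405*12 = -4860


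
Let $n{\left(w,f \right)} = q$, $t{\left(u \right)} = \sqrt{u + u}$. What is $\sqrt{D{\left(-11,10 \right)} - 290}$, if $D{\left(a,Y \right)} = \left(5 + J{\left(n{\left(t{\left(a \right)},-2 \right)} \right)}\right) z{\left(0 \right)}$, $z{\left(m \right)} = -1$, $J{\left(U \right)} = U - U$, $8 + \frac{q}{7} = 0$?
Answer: $i \sqrt{295} \approx 17.176 i$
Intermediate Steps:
$q = -56$ ($q = -56 + 7 \cdot 0 = -56 + 0 = -56$)
$t{\left(u \right)} = \sqrt{2} \sqrt{u}$ ($t{\left(u \right)} = \sqrt{2 u} = \sqrt{2} \sqrt{u}$)
$n{\left(w,f \right)} = -56$
$J{\left(U \right)} = 0$
$D{\left(a,Y \right)} = -5$ ($D{\left(a,Y \right)} = \left(5 + 0\right) \left(-1\right) = 5 \left(-1\right) = -5$)
$\sqrt{D{\left(-11,10 \right)} - 290} = \sqrt{-5 - 290} = \sqrt{-295} = i \sqrt{295}$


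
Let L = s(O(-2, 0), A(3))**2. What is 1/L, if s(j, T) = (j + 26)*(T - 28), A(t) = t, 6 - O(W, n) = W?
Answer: 1/722500 ≈ 1.3841e-6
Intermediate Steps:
O(W, n) = 6 - W
s(j, T) = (-28 + T)*(26 + j) (s(j, T) = (26 + j)*(-28 + T) = (-28 + T)*(26 + j))
L = 722500 (L = (-728 - 28*(6 - 1*(-2)) + 26*3 + 3*(6 - 1*(-2)))**2 = (-728 - 28*(6 + 2) + 78 + 3*(6 + 2))**2 = (-728 - 28*8 + 78 + 3*8)**2 = (-728 - 224 + 78 + 24)**2 = (-850)**2 = 722500)
1/L = 1/722500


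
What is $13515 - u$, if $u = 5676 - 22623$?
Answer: $30462$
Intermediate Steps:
$u = -16947$
$13515 - u = 13515 - -16947 = 13515 + 16947 = 30462$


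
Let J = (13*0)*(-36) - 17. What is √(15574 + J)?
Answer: √15557 ≈ 124.73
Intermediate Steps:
J = -17 (J = 0*(-36) - 17 = 0 - 17 = -17)
√(15574 + J) = √(15574 - 17) = √15557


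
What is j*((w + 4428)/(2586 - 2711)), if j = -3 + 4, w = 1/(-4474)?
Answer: -19810871/559250 ≈ -35.424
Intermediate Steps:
w = -1/4474 ≈ -0.00022351
j = 1
j*((w + 4428)/(2586 - 2711)) = 1*((-1/4474 + 4428)/(2586 - 2711)) = 1*((19810871/4474)/(-125)) = 1*((19810871/4474)*(-1/125)) = 1*(-19810871/559250) = -19810871/559250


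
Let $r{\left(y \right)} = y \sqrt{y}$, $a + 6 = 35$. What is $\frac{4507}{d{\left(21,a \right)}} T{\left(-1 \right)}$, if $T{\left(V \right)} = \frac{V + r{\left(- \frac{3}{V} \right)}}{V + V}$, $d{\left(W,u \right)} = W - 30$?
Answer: $- \frac{4507}{18} + \frac{4507 \sqrt{3}}{6} \approx 1050.7$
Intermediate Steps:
$a = 29$ ($a = -6 + 35 = 29$)
$d{\left(W,u \right)} = -30 + W$ ($d{\left(W,u \right)} = W - 30 = -30 + W$)
$r{\left(y \right)} = y^{\frac{3}{2}}$
$T{\left(V \right)} = \frac{V + 3 \sqrt{3} \left(- \frac{1}{V}\right)^{\frac{3}{2}}}{2 V}$ ($T{\left(V \right)} = \frac{V + \left(- \frac{3}{V}\right)^{\frac{3}{2}}}{V + V} = \frac{V + 3 \sqrt{3} \left(- \frac{1}{V}\right)^{\frac{3}{2}}}{2 V}$)
$\frac{4507}{d{\left(21,a \right)}} T{\left(-1 \right)} = \frac{4507}{-30 + 21} \frac{-1 + 3 \sqrt{3} \left(- \frac{1}{-1}\right)^{\frac{3}{2}}}{2 \left(-1\right)} = \frac{4507}{-9} \cdot \frac{1}{2} \left(-1\right) \left(-1 + 3 \sqrt{3} \left(\left(-1\right) \left(-1\right)\right)^{\frac{3}{2}}\right) = 4507 \left(- \frac{1}{9}\right) \frac{1}{2} \left(-1\right) \left(-1 + 3 \sqrt{3} \cdot 1^{\frac{3}{2}}\right) = - \frac{4507 \cdot \frac{1}{2} \left(-1\right) \left(-1 + 3 \sqrt{3} \cdot 1\right)}{9} = - \frac{4507 \cdot \frac{1}{2} \left(-1\right) \left(-1 + 3 \sqrt{3}\right)}{9} = - \frac{4507 \left(\frac{1}{2} - \frac{3 \sqrt{3}}{2}\right)}{9} = - \frac{4507}{18} + \frac{4507 \sqrt{3}}{6}$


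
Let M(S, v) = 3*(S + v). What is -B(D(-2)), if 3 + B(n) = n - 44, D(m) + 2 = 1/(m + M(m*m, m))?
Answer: 195/4 ≈ 48.750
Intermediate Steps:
M(S, v) = 3*S + 3*v
D(m) = -2 + 1/(3*m**2 + 4*m) (D(m) = -2 + 1/(m + (3*(m*m) + 3*m)) = -2 + 1/(m + (3*m**2 + 3*m)) = -2 + 1/(m + (3*m + 3*m**2)) = -2 + 1/(3*m**2 + 4*m))
B(n) = -47 + n (B(n) = -3 + (n - 44) = -3 + (-44 + n) = -47 + n)
-B(D(-2)) = -(-47 + (1 - 8*(-2) - 6*(-2)**2)/((-2)*(4 + 3*(-2)))) = -(-47 - (1 + 16 - 6*4)/(2*(4 - 6))) = -(-47 - 1/2*(1 + 16 - 24)/(-2)) = -(-47 - 1/2*(-1/2)*(-7)) = -(-47 - 7/4) = -1*(-195/4) = 195/4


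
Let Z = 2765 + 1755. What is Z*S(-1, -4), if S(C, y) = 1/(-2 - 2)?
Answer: -1130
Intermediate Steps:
Z = 4520
S(C, y) = -1/4 (S(C, y) = 1/(-4) = -1/4)
Z*S(-1, -4) = 4520*(-1/4) = -1130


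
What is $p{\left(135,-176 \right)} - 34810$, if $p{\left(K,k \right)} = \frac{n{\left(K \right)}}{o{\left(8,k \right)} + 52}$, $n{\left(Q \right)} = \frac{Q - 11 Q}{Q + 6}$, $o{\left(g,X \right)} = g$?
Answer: $- \frac{3272155}{94} \approx -34810.0$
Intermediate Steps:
$n{\left(Q \right)} = - \frac{10 Q}{6 + Q}$ ($n{\left(Q \right)} = \frac{\left(-10\right) Q}{6 + Q} = - \frac{10 Q}{6 + Q}$)
$p{\left(K,k \right)} = - \frac{K}{6 \left(6 + K\right)}$ ($p{\left(K,k \right)} = \frac{\left(-10\right) K \frac{1}{6 + K}}{8 + 52} = \frac{\left(-10\right) K \frac{1}{6 + K}}{60} = - \frac{10 K}{6 + K} \frac{1}{60} = - \frac{K}{6 \left(6 + K\right)}$)
$p{\left(135,-176 \right)} - 34810 = \left(-1\right) 135 \frac{1}{36 + 6 \cdot 135} - 34810 = \left(-1\right) 135 \frac{1}{36 + 810} - 34810 = \left(-1\right) 135 \cdot \frac{1}{846} - 34810 = - \frac{15}{94} - 34810 = - \frac{3272155}{94}$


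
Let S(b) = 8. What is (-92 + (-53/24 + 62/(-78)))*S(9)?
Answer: -29641/39 ≈ -760.03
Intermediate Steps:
(-92 + (-53/24 + 62/(-78)))*S(9) = (-92 + (-53/24 + 62/(-78)))*8 = (-92 + (-53*1/24 + 62*(-1/78)))*8 = (-92 + (-53/24 - 31/39))*8 = (-92 - 937/312)*8 = -29641/312*8 = -29641/39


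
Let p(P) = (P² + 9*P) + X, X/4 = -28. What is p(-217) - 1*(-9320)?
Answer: 54344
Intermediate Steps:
X = -112 (X = 4*(-28) = -112)
p(P) = -112 + P² + 9*P (p(P) = (P² + 9*P) - 112 = -112 + P² + 9*P)
p(-217) - 1*(-9320) = (-112 + (-217)² + 9*(-217)) - 1*(-9320) = (-112 + 47089 - 1953) + 9320 = 45024 + 9320 = 54344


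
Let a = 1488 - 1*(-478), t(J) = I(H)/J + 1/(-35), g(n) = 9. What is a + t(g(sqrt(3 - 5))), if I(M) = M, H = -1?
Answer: 619246/315 ≈ 1965.9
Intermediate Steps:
t(J) = -1/35 - 1/J (t(J) = -1/J + 1/(-35) = -1/J + 1*(-1/35) = -1/J - 1/35 = -1/35 - 1/J)
a = 1966 (a = 1488 + 478 = 1966)
a + t(g(sqrt(3 - 5))) = 1966 + (1/35)*(-35 - 1*9)/9 = 1966 + (1/35)*(1/9)*(-35 - 9) = 1966 + (1/35)*(1/9)*(-44) = 1966 - 44/315 = 619246/315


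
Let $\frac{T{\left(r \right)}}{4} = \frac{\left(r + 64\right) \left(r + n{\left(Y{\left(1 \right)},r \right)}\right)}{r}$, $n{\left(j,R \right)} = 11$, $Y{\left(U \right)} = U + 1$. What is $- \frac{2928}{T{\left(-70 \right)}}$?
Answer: $\frac{8540}{59} \approx 144.75$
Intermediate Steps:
$Y{\left(U \right)} = 1 + U$
$T{\left(r \right)} = \frac{4 \left(11 + r\right) \left(64 + r\right)}{r}$ ($T{\left(r \right)} = 4 \frac{\left(r + 64\right) \left(r + 11\right)}{r} = 4 \frac{\left(64 + r\right) \left(11 + r\right)}{r} = 4 \frac{\left(11 + r\right) \left(64 + r\right)}{r} = \frac{4 \left(11 + r\right) \left(64 + r\right)}{r}$)
$- \frac{2928}{T{\left(-70 \right)}} = - \frac{2928}{300 + 4 \left(-70\right) + \frac{2816}{-70}} = - \frac{2928}{300 - 280 + 2816 \left(- \frac{1}{70}\right)} = - \frac{2928}{300 - 280 - \frac{1408}{35}} = - \frac{2928}{- \frac{708}{35}} = \left(-2928\right) \left(- \frac{35}{708}\right) = \frac{8540}{59}$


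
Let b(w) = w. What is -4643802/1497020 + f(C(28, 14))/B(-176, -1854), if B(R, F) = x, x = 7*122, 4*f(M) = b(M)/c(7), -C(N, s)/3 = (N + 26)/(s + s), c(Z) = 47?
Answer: -372790180017/120174777520 ≈ -3.1021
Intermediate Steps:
C(N, s) = -3*(26 + N)/(2*s) (C(N, s) = -3*(N + 26)/(s + s) = -3*(26 + N)/(2*s))
f(M) = M/188 (f(M) = (M/47)/4 = M/188)
x = 854
B(R, F) = 854
-4643802/1497020 + f(C(28, 14))/B(-176, -1854) = -4643802/1497020 + (((3/2)*(-26 - 1*28)/14)/188)/854 = -4643802*1/1497020 + (((3/2)*(1/14)*(-26 - 28))/188)*(1/854) = -2321901/748510 + (((3/2)*(1/14)*(-54))/188)*(1/854) = -2321901/748510 + ((1/188)*(-81/14))*(1/854) = -2321901/748510 - 81/2632*1/854 = -2321901/748510 - 81/2247728 = -372790180017/120174777520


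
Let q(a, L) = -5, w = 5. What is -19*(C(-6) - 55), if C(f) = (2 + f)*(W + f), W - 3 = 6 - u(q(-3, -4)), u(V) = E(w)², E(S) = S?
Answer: -627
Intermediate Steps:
u(V) = 25 (u(V) = 5² = 25)
W = -16 (W = 3 + (6 - 1*25) = 3 + (6 - 25) = 3 - 19 = -16)
C(f) = (-16 + f)*(2 + f) (C(f) = (2 + f)*(-16 + f) = (-16 + f)*(2 + f))
-19*(C(-6) - 55) = -19*((-32 + (-6)² - 14*(-6)) - 55) = -19*((-32 + 36 + 84) - 55) = -19*(88 - 55) = -19*33 = -627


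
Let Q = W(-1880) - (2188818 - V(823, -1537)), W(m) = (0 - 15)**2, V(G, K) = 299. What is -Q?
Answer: 2188294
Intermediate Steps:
W(m) = 225 (W(m) = (-15)**2 = 225)
Q = -2188294 (Q = 225 - (2188818 - 1*299) = 225 - (2188818 - 299) = 225 - 1*2188519 = 225 - 2188519 = -2188294)
-Q = -1*(-2188294) = 2188294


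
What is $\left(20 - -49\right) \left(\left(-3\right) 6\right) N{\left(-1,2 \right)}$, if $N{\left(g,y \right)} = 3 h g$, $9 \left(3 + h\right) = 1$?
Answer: $-10764$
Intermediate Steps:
$h = - \frac{26}{9}$ ($h = -3 + \frac{1}{9} \cdot 1 = -3 + \frac{1}{9} = - \frac{26}{9} \approx -2.8889$)
$N{\left(g,y \right)} = - \frac{26 g}{3}$ ($N{\left(g,y \right)} = 3 \left(- \frac{26}{9}\right) g = - \frac{26 g}{3}$)
$\left(20 - -49\right) \left(\left(-3\right) 6\right) N{\left(-1,2 \right)} = \left(20 - -49\right) \left(\left(-3\right) 6\right) \left(\left(- \frac{26}{3}\right) \left(-1\right)\right) = \left(20 + 49\right) \left(-18\right) \frac{26}{3} = 69 \left(-18\right) \frac{26}{3} = \left(-1242\right) \frac{26}{3} = -10764$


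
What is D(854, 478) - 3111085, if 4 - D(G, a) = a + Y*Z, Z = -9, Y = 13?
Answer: -3111442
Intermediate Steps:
D(G, a) = 121 - a (D(G, a) = 4 - (a + 13*(-9)) = 4 - (a - 117) = 4 - (-117 + a) = 4 + (117 - a) = 121 - a)
D(854, 478) - 3111085 = (121 - 1*478) - 3111085 = (121 - 478) - 3111085 = -357 - 3111085 = -3111442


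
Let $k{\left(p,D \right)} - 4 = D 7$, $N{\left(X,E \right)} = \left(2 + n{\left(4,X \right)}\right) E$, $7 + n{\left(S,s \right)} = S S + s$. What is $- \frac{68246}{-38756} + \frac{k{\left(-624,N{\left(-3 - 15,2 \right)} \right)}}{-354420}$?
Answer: $\frac{1511961899}{858493845} \approx 1.7612$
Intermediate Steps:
$n{\left(S,s \right)} = -7 + s + S^{2}$ ($n{\left(S,s \right)} = -7 + \left(S S + s\right) = -7 + \left(S^{2} + s\right) = -7 + \left(s + S^{2}\right) = -7 + s + S^{2}$)
$N{\left(X,E \right)} = E \left(11 + X\right)$ ($N{\left(X,E \right)} = \left(2 + \left(-7 + X + 4^{2}\right)\right) E = \left(2 + \left(-7 + X + 16\right)\right) E = \left(2 + \left(9 + X\right)\right) E = \left(11 + X\right) E = E \left(11 + X\right)$)
$k{\left(p,D \right)} = 4 + 7 D$ ($k{\left(p,D \right)} = 4 + D 7 = 4 + 7 D$)
$- \frac{68246}{-38756} + \frac{k{\left(-624,N{\left(-3 - 15,2 \right)} \right)}}{-354420} = - \frac{68246}{-38756} + \frac{4 + 7 \cdot 2 \left(11 - 18\right)}{-354420} = \left(-68246\right) \left(- \frac{1}{38756}\right) + \left(4 + 7 \cdot 2 \left(11 - 18\right)\right) \left(- \frac{1}{354420}\right) = \frac{34123}{19378} + \left(4 + 7 \cdot 2 \left(11 - 18\right)\right) \left(- \frac{1}{354420}\right) = \frac{34123}{19378} + \left(4 + 7 \cdot 2 \left(-7\right)\right) \left(- \frac{1}{354420}\right) = \frac{34123}{19378} + \left(4 + 7 \left(-14\right)\right) \left(- \frac{1}{354420}\right) = \frac{34123}{19378} + \left(4 - 98\right) \left(- \frac{1}{354420}\right) = \frac{34123}{19378} - - \frac{47}{177210} = \frac{34123}{19378} + \frac{47}{177210} = \frac{1511961899}{858493845}$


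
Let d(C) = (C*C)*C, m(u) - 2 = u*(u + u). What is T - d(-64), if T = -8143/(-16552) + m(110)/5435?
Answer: 23582950545989/89960120 ≈ 2.6215e+5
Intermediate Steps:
m(u) = 2 + 2*u² (m(u) = 2 + u*(u + u) = 2 + u*(2*u) = 2 + 2*u²)
d(C) = C³ (d(C) = C²*C = C³)
T = 444848709/89960120 (T = -8143/(-16552) + (2 + 2*110²)/5435 = -8143*(-1/16552) + (2 + 2*12100)*(1/5435) = 8143/16552 + (2 + 24200)*(1/5435) = 8143/16552 + 24202*(1/5435) = 8143/16552 + 24202/5435 = 444848709/89960120 ≈ 4.9450)
T - d(-64) = 444848709/89960120 - 1*(-64)³ = 444848709/89960120 - 1*(-262144) = 444848709/89960120 + 262144 = 23582950545989/89960120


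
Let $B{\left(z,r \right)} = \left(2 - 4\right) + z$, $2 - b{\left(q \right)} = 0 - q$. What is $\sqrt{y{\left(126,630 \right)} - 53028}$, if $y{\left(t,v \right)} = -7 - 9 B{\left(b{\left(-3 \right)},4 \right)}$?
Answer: $4 i \sqrt{3313} \approx 230.23 i$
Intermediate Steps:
$b{\left(q \right)} = 2 + q$ ($b{\left(q \right)} = 2 - \left(0 - q\right) = 2 - - q = 2 + q$)
$B{\left(z,r \right)} = -2 + z$
$y{\left(t,v \right)} = 20$ ($y{\left(t,v \right)} = -7 - 9 \left(-2 + \left(2 - 3\right)\right) = -7 - 9 \left(-2 - 1\right) = -7 - -27 = -7 + 27 = 20$)
$\sqrt{y{\left(126,630 \right)} - 53028} = \sqrt{20 - 53028} = \sqrt{-53008} = 4 i \sqrt{3313}$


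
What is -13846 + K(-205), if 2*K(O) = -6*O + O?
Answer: -26667/2 ≈ -13334.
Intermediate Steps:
K(O) = -5*O/2 (K(O) = (-6*O + O)/2 = (-5*O)/2 = -5*O/2)
-13846 + K(-205) = -13846 - 5/2*(-205) = -13846 + 1025/2 = -26667/2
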